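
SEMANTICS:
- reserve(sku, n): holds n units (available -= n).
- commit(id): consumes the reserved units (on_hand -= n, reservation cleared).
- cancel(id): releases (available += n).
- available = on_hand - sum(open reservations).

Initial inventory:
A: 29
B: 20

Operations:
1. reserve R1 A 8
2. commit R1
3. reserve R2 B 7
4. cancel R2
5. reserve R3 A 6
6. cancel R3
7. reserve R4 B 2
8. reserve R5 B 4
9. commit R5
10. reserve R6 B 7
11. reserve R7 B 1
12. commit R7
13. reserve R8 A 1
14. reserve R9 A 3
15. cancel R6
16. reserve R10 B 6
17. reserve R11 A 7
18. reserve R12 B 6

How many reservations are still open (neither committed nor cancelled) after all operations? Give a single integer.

Step 1: reserve R1 A 8 -> on_hand[A=29 B=20] avail[A=21 B=20] open={R1}
Step 2: commit R1 -> on_hand[A=21 B=20] avail[A=21 B=20] open={}
Step 3: reserve R2 B 7 -> on_hand[A=21 B=20] avail[A=21 B=13] open={R2}
Step 4: cancel R2 -> on_hand[A=21 B=20] avail[A=21 B=20] open={}
Step 5: reserve R3 A 6 -> on_hand[A=21 B=20] avail[A=15 B=20] open={R3}
Step 6: cancel R3 -> on_hand[A=21 B=20] avail[A=21 B=20] open={}
Step 7: reserve R4 B 2 -> on_hand[A=21 B=20] avail[A=21 B=18] open={R4}
Step 8: reserve R5 B 4 -> on_hand[A=21 B=20] avail[A=21 B=14] open={R4,R5}
Step 9: commit R5 -> on_hand[A=21 B=16] avail[A=21 B=14] open={R4}
Step 10: reserve R6 B 7 -> on_hand[A=21 B=16] avail[A=21 B=7] open={R4,R6}
Step 11: reserve R7 B 1 -> on_hand[A=21 B=16] avail[A=21 B=6] open={R4,R6,R7}
Step 12: commit R7 -> on_hand[A=21 B=15] avail[A=21 B=6] open={R4,R6}
Step 13: reserve R8 A 1 -> on_hand[A=21 B=15] avail[A=20 B=6] open={R4,R6,R8}
Step 14: reserve R9 A 3 -> on_hand[A=21 B=15] avail[A=17 B=6] open={R4,R6,R8,R9}
Step 15: cancel R6 -> on_hand[A=21 B=15] avail[A=17 B=13] open={R4,R8,R9}
Step 16: reserve R10 B 6 -> on_hand[A=21 B=15] avail[A=17 B=7] open={R10,R4,R8,R9}
Step 17: reserve R11 A 7 -> on_hand[A=21 B=15] avail[A=10 B=7] open={R10,R11,R4,R8,R9}
Step 18: reserve R12 B 6 -> on_hand[A=21 B=15] avail[A=10 B=1] open={R10,R11,R12,R4,R8,R9}
Open reservations: ['R10', 'R11', 'R12', 'R4', 'R8', 'R9'] -> 6

Answer: 6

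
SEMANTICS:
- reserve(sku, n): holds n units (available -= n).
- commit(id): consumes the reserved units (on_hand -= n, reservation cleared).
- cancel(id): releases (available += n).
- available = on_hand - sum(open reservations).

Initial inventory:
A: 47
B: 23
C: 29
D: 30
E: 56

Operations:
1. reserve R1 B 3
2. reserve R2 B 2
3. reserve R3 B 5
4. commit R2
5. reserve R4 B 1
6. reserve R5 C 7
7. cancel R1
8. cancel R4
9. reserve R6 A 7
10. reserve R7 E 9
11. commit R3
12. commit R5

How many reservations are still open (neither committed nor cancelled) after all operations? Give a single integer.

Step 1: reserve R1 B 3 -> on_hand[A=47 B=23 C=29 D=30 E=56] avail[A=47 B=20 C=29 D=30 E=56] open={R1}
Step 2: reserve R2 B 2 -> on_hand[A=47 B=23 C=29 D=30 E=56] avail[A=47 B=18 C=29 D=30 E=56] open={R1,R2}
Step 3: reserve R3 B 5 -> on_hand[A=47 B=23 C=29 D=30 E=56] avail[A=47 B=13 C=29 D=30 E=56] open={R1,R2,R3}
Step 4: commit R2 -> on_hand[A=47 B=21 C=29 D=30 E=56] avail[A=47 B=13 C=29 D=30 E=56] open={R1,R3}
Step 5: reserve R4 B 1 -> on_hand[A=47 B=21 C=29 D=30 E=56] avail[A=47 B=12 C=29 D=30 E=56] open={R1,R3,R4}
Step 6: reserve R5 C 7 -> on_hand[A=47 B=21 C=29 D=30 E=56] avail[A=47 B=12 C=22 D=30 E=56] open={R1,R3,R4,R5}
Step 7: cancel R1 -> on_hand[A=47 B=21 C=29 D=30 E=56] avail[A=47 B=15 C=22 D=30 E=56] open={R3,R4,R5}
Step 8: cancel R4 -> on_hand[A=47 B=21 C=29 D=30 E=56] avail[A=47 B=16 C=22 D=30 E=56] open={R3,R5}
Step 9: reserve R6 A 7 -> on_hand[A=47 B=21 C=29 D=30 E=56] avail[A=40 B=16 C=22 D=30 E=56] open={R3,R5,R6}
Step 10: reserve R7 E 9 -> on_hand[A=47 B=21 C=29 D=30 E=56] avail[A=40 B=16 C=22 D=30 E=47] open={R3,R5,R6,R7}
Step 11: commit R3 -> on_hand[A=47 B=16 C=29 D=30 E=56] avail[A=40 B=16 C=22 D=30 E=47] open={R5,R6,R7}
Step 12: commit R5 -> on_hand[A=47 B=16 C=22 D=30 E=56] avail[A=40 B=16 C=22 D=30 E=47] open={R6,R7}
Open reservations: ['R6', 'R7'] -> 2

Answer: 2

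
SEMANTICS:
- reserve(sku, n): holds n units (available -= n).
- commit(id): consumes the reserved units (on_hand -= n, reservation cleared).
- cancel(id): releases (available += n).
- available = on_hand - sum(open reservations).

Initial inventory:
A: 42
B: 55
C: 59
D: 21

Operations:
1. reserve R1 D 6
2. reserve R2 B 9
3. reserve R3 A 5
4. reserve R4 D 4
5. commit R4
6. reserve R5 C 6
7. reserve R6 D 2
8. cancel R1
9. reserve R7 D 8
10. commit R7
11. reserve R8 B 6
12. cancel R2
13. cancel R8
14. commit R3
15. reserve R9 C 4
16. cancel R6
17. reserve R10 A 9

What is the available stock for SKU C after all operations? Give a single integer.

Step 1: reserve R1 D 6 -> on_hand[A=42 B=55 C=59 D=21] avail[A=42 B=55 C=59 D=15] open={R1}
Step 2: reserve R2 B 9 -> on_hand[A=42 B=55 C=59 D=21] avail[A=42 B=46 C=59 D=15] open={R1,R2}
Step 3: reserve R3 A 5 -> on_hand[A=42 B=55 C=59 D=21] avail[A=37 B=46 C=59 D=15] open={R1,R2,R3}
Step 4: reserve R4 D 4 -> on_hand[A=42 B=55 C=59 D=21] avail[A=37 B=46 C=59 D=11] open={R1,R2,R3,R4}
Step 5: commit R4 -> on_hand[A=42 B=55 C=59 D=17] avail[A=37 B=46 C=59 D=11] open={R1,R2,R3}
Step 6: reserve R5 C 6 -> on_hand[A=42 B=55 C=59 D=17] avail[A=37 B=46 C=53 D=11] open={R1,R2,R3,R5}
Step 7: reserve R6 D 2 -> on_hand[A=42 B=55 C=59 D=17] avail[A=37 B=46 C=53 D=9] open={R1,R2,R3,R5,R6}
Step 8: cancel R1 -> on_hand[A=42 B=55 C=59 D=17] avail[A=37 B=46 C=53 D=15] open={R2,R3,R5,R6}
Step 9: reserve R7 D 8 -> on_hand[A=42 B=55 C=59 D=17] avail[A=37 B=46 C=53 D=7] open={R2,R3,R5,R6,R7}
Step 10: commit R7 -> on_hand[A=42 B=55 C=59 D=9] avail[A=37 B=46 C=53 D=7] open={R2,R3,R5,R6}
Step 11: reserve R8 B 6 -> on_hand[A=42 B=55 C=59 D=9] avail[A=37 B=40 C=53 D=7] open={R2,R3,R5,R6,R8}
Step 12: cancel R2 -> on_hand[A=42 B=55 C=59 D=9] avail[A=37 B=49 C=53 D=7] open={R3,R5,R6,R8}
Step 13: cancel R8 -> on_hand[A=42 B=55 C=59 D=9] avail[A=37 B=55 C=53 D=7] open={R3,R5,R6}
Step 14: commit R3 -> on_hand[A=37 B=55 C=59 D=9] avail[A=37 B=55 C=53 D=7] open={R5,R6}
Step 15: reserve R9 C 4 -> on_hand[A=37 B=55 C=59 D=9] avail[A=37 B=55 C=49 D=7] open={R5,R6,R9}
Step 16: cancel R6 -> on_hand[A=37 B=55 C=59 D=9] avail[A=37 B=55 C=49 D=9] open={R5,R9}
Step 17: reserve R10 A 9 -> on_hand[A=37 B=55 C=59 D=9] avail[A=28 B=55 C=49 D=9] open={R10,R5,R9}
Final available[C] = 49

Answer: 49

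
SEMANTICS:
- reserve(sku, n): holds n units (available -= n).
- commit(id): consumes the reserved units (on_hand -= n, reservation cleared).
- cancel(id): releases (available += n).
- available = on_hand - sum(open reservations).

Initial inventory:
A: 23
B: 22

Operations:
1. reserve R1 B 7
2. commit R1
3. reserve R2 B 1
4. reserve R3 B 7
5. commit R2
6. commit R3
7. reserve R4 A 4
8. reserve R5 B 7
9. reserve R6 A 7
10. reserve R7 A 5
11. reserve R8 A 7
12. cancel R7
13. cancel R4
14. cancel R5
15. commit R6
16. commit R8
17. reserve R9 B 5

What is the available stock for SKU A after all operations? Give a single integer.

Answer: 9

Derivation:
Step 1: reserve R1 B 7 -> on_hand[A=23 B=22] avail[A=23 B=15] open={R1}
Step 2: commit R1 -> on_hand[A=23 B=15] avail[A=23 B=15] open={}
Step 3: reserve R2 B 1 -> on_hand[A=23 B=15] avail[A=23 B=14] open={R2}
Step 4: reserve R3 B 7 -> on_hand[A=23 B=15] avail[A=23 B=7] open={R2,R3}
Step 5: commit R2 -> on_hand[A=23 B=14] avail[A=23 B=7] open={R3}
Step 6: commit R3 -> on_hand[A=23 B=7] avail[A=23 B=7] open={}
Step 7: reserve R4 A 4 -> on_hand[A=23 B=7] avail[A=19 B=7] open={R4}
Step 8: reserve R5 B 7 -> on_hand[A=23 B=7] avail[A=19 B=0] open={R4,R5}
Step 9: reserve R6 A 7 -> on_hand[A=23 B=7] avail[A=12 B=0] open={R4,R5,R6}
Step 10: reserve R7 A 5 -> on_hand[A=23 B=7] avail[A=7 B=0] open={R4,R5,R6,R7}
Step 11: reserve R8 A 7 -> on_hand[A=23 B=7] avail[A=0 B=0] open={R4,R5,R6,R7,R8}
Step 12: cancel R7 -> on_hand[A=23 B=7] avail[A=5 B=0] open={R4,R5,R6,R8}
Step 13: cancel R4 -> on_hand[A=23 B=7] avail[A=9 B=0] open={R5,R6,R8}
Step 14: cancel R5 -> on_hand[A=23 B=7] avail[A=9 B=7] open={R6,R8}
Step 15: commit R6 -> on_hand[A=16 B=7] avail[A=9 B=7] open={R8}
Step 16: commit R8 -> on_hand[A=9 B=7] avail[A=9 B=7] open={}
Step 17: reserve R9 B 5 -> on_hand[A=9 B=7] avail[A=9 B=2] open={R9}
Final available[A] = 9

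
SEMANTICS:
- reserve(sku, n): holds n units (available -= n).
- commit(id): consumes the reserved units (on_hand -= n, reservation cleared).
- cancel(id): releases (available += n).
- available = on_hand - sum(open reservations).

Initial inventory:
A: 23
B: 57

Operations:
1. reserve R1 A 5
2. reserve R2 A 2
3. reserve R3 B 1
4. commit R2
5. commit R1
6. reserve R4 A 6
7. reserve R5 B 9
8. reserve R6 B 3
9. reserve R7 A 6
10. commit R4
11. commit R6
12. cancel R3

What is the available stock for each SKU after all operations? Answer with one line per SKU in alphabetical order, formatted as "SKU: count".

Step 1: reserve R1 A 5 -> on_hand[A=23 B=57] avail[A=18 B=57] open={R1}
Step 2: reserve R2 A 2 -> on_hand[A=23 B=57] avail[A=16 B=57] open={R1,R2}
Step 3: reserve R3 B 1 -> on_hand[A=23 B=57] avail[A=16 B=56] open={R1,R2,R3}
Step 4: commit R2 -> on_hand[A=21 B=57] avail[A=16 B=56] open={R1,R3}
Step 5: commit R1 -> on_hand[A=16 B=57] avail[A=16 B=56] open={R3}
Step 6: reserve R4 A 6 -> on_hand[A=16 B=57] avail[A=10 B=56] open={R3,R4}
Step 7: reserve R5 B 9 -> on_hand[A=16 B=57] avail[A=10 B=47] open={R3,R4,R5}
Step 8: reserve R6 B 3 -> on_hand[A=16 B=57] avail[A=10 B=44] open={R3,R4,R5,R6}
Step 9: reserve R7 A 6 -> on_hand[A=16 B=57] avail[A=4 B=44] open={R3,R4,R5,R6,R7}
Step 10: commit R4 -> on_hand[A=10 B=57] avail[A=4 B=44] open={R3,R5,R6,R7}
Step 11: commit R6 -> on_hand[A=10 B=54] avail[A=4 B=44] open={R3,R5,R7}
Step 12: cancel R3 -> on_hand[A=10 B=54] avail[A=4 B=45] open={R5,R7}

Answer: A: 4
B: 45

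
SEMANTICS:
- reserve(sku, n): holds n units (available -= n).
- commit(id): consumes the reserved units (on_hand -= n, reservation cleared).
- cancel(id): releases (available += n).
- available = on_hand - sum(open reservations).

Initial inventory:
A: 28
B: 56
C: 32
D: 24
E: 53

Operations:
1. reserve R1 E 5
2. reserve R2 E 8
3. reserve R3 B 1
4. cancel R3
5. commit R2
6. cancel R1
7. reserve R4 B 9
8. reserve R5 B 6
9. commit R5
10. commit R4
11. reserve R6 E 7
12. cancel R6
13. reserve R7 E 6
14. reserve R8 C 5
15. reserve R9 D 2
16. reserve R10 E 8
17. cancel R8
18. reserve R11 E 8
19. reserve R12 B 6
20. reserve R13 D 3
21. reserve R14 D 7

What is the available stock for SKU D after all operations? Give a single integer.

Answer: 12

Derivation:
Step 1: reserve R1 E 5 -> on_hand[A=28 B=56 C=32 D=24 E=53] avail[A=28 B=56 C=32 D=24 E=48] open={R1}
Step 2: reserve R2 E 8 -> on_hand[A=28 B=56 C=32 D=24 E=53] avail[A=28 B=56 C=32 D=24 E=40] open={R1,R2}
Step 3: reserve R3 B 1 -> on_hand[A=28 B=56 C=32 D=24 E=53] avail[A=28 B=55 C=32 D=24 E=40] open={R1,R2,R3}
Step 4: cancel R3 -> on_hand[A=28 B=56 C=32 D=24 E=53] avail[A=28 B=56 C=32 D=24 E=40] open={R1,R2}
Step 5: commit R2 -> on_hand[A=28 B=56 C=32 D=24 E=45] avail[A=28 B=56 C=32 D=24 E=40] open={R1}
Step 6: cancel R1 -> on_hand[A=28 B=56 C=32 D=24 E=45] avail[A=28 B=56 C=32 D=24 E=45] open={}
Step 7: reserve R4 B 9 -> on_hand[A=28 B=56 C=32 D=24 E=45] avail[A=28 B=47 C=32 D=24 E=45] open={R4}
Step 8: reserve R5 B 6 -> on_hand[A=28 B=56 C=32 D=24 E=45] avail[A=28 B=41 C=32 D=24 E=45] open={R4,R5}
Step 9: commit R5 -> on_hand[A=28 B=50 C=32 D=24 E=45] avail[A=28 B=41 C=32 D=24 E=45] open={R4}
Step 10: commit R4 -> on_hand[A=28 B=41 C=32 D=24 E=45] avail[A=28 B=41 C=32 D=24 E=45] open={}
Step 11: reserve R6 E 7 -> on_hand[A=28 B=41 C=32 D=24 E=45] avail[A=28 B=41 C=32 D=24 E=38] open={R6}
Step 12: cancel R6 -> on_hand[A=28 B=41 C=32 D=24 E=45] avail[A=28 B=41 C=32 D=24 E=45] open={}
Step 13: reserve R7 E 6 -> on_hand[A=28 B=41 C=32 D=24 E=45] avail[A=28 B=41 C=32 D=24 E=39] open={R7}
Step 14: reserve R8 C 5 -> on_hand[A=28 B=41 C=32 D=24 E=45] avail[A=28 B=41 C=27 D=24 E=39] open={R7,R8}
Step 15: reserve R9 D 2 -> on_hand[A=28 B=41 C=32 D=24 E=45] avail[A=28 B=41 C=27 D=22 E=39] open={R7,R8,R9}
Step 16: reserve R10 E 8 -> on_hand[A=28 B=41 C=32 D=24 E=45] avail[A=28 B=41 C=27 D=22 E=31] open={R10,R7,R8,R9}
Step 17: cancel R8 -> on_hand[A=28 B=41 C=32 D=24 E=45] avail[A=28 B=41 C=32 D=22 E=31] open={R10,R7,R9}
Step 18: reserve R11 E 8 -> on_hand[A=28 B=41 C=32 D=24 E=45] avail[A=28 B=41 C=32 D=22 E=23] open={R10,R11,R7,R9}
Step 19: reserve R12 B 6 -> on_hand[A=28 B=41 C=32 D=24 E=45] avail[A=28 B=35 C=32 D=22 E=23] open={R10,R11,R12,R7,R9}
Step 20: reserve R13 D 3 -> on_hand[A=28 B=41 C=32 D=24 E=45] avail[A=28 B=35 C=32 D=19 E=23] open={R10,R11,R12,R13,R7,R9}
Step 21: reserve R14 D 7 -> on_hand[A=28 B=41 C=32 D=24 E=45] avail[A=28 B=35 C=32 D=12 E=23] open={R10,R11,R12,R13,R14,R7,R9}
Final available[D] = 12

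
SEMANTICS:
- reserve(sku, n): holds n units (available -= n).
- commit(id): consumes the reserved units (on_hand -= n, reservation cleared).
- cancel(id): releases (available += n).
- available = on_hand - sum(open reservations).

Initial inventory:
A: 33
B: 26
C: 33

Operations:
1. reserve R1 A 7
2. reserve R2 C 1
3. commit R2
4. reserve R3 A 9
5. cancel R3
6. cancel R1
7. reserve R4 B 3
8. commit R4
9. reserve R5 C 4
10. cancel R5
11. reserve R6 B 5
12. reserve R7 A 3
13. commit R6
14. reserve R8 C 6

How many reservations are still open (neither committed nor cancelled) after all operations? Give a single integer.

Answer: 2

Derivation:
Step 1: reserve R1 A 7 -> on_hand[A=33 B=26 C=33] avail[A=26 B=26 C=33] open={R1}
Step 2: reserve R2 C 1 -> on_hand[A=33 B=26 C=33] avail[A=26 B=26 C=32] open={R1,R2}
Step 3: commit R2 -> on_hand[A=33 B=26 C=32] avail[A=26 B=26 C=32] open={R1}
Step 4: reserve R3 A 9 -> on_hand[A=33 B=26 C=32] avail[A=17 B=26 C=32] open={R1,R3}
Step 5: cancel R3 -> on_hand[A=33 B=26 C=32] avail[A=26 B=26 C=32] open={R1}
Step 6: cancel R1 -> on_hand[A=33 B=26 C=32] avail[A=33 B=26 C=32] open={}
Step 7: reserve R4 B 3 -> on_hand[A=33 B=26 C=32] avail[A=33 B=23 C=32] open={R4}
Step 8: commit R4 -> on_hand[A=33 B=23 C=32] avail[A=33 B=23 C=32] open={}
Step 9: reserve R5 C 4 -> on_hand[A=33 B=23 C=32] avail[A=33 B=23 C=28] open={R5}
Step 10: cancel R5 -> on_hand[A=33 B=23 C=32] avail[A=33 B=23 C=32] open={}
Step 11: reserve R6 B 5 -> on_hand[A=33 B=23 C=32] avail[A=33 B=18 C=32] open={R6}
Step 12: reserve R7 A 3 -> on_hand[A=33 B=23 C=32] avail[A=30 B=18 C=32] open={R6,R7}
Step 13: commit R6 -> on_hand[A=33 B=18 C=32] avail[A=30 B=18 C=32] open={R7}
Step 14: reserve R8 C 6 -> on_hand[A=33 B=18 C=32] avail[A=30 B=18 C=26] open={R7,R8}
Open reservations: ['R7', 'R8'] -> 2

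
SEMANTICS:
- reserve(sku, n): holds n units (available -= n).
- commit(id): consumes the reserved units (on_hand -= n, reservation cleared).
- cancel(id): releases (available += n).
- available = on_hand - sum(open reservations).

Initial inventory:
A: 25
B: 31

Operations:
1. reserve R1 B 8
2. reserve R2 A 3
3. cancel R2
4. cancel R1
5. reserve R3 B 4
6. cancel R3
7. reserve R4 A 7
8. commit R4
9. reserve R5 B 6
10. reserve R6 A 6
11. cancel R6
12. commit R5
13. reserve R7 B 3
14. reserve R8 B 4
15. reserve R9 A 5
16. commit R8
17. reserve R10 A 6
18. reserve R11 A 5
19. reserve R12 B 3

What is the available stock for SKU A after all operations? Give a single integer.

Step 1: reserve R1 B 8 -> on_hand[A=25 B=31] avail[A=25 B=23] open={R1}
Step 2: reserve R2 A 3 -> on_hand[A=25 B=31] avail[A=22 B=23] open={R1,R2}
Step 3: cancel R2 -> on_hand[A=25 B=31] avail[A=25 B=23] open={R1}
Step 4: cancel R1 -> on_hand[A=25 B=31] avail[A=25 B=31] open={}
Step 5: reserve R3 B 4 -> on_hand[A=25 B=31] avail[A=25 B=27] open={R3}
Step 6: cancel R3 -> on_hand[A=25 B=31] avail[A=25 B=31] open={}
Step 7: reserve R4 A 7 -> on_hand[A=25 B=31] avail[A=18 B=31] open={R4}
Step 8: commit R4 -> on_hand[A=18 B=31] avail[A=18 B=31] open={}
Step 9: reserve R5 B 6 -> on_hand[A=18 B=31] avail[A=18 B=25] open={R5}
Step 10: reserve R6 A 6 -> on_hand[A=18 B=31] avail[A=12 B=25] open={R5,R6}
Step 11: cancel R6 -> on_hand[A=18 B=31] avail[A=18 B=25] open={R5}
Step 12: commit R5 -> on_hand[A=18 B=25] avail[A=18 B=25] open={}
Step 13: reserve R7 B 3 -> on_hand[A=18 B=25] avail[A=18 B=22] open={R7}
Step 14: reserve R8 B 4 -> on_hand[A=18 B=25] avail[A=18 B=18] open={R7,R8}
Step 15: reserve R9 A 5 -> on_hand[A=18 B=25] avail[A=13 B=18] open={R7,R8,R9}
Step 16: commit R8 -> on_hand[A=18 B=21] avail[A=13 B=18] open={R7,R9}
Step 17: reserve R10 A 6 -> on_hand[A=18 B=21] avail[A=7 B=18] open={R10,R7,R9}
Step 18: reserve R11 A 5 -> on_hand[A=18 B=21] avail[A=2 B=18] open={R10,R11,R7,R9}
Step 19: reserve R12 B 3 -> on_hand[A=18 B=21] avail[A=2 B=15] open={R10,R11,R12,R7,R9}
Final available[A] = 2

Answer: 2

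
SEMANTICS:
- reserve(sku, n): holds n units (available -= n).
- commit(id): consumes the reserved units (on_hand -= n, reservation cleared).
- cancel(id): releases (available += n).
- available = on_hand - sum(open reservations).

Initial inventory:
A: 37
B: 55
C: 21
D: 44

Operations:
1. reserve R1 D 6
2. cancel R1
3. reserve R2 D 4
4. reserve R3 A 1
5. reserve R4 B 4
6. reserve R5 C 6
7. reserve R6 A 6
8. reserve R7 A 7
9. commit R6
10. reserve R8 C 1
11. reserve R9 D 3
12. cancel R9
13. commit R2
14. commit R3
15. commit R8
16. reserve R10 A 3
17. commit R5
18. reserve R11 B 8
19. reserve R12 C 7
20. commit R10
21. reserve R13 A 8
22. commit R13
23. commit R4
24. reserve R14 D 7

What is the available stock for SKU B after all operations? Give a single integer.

Step 1: reserve R1 D 6 -> on_hand[A=37 B=55 C=21 D=44] avail[A=37 B=55 C=21 D=38] open={R1}
Step 2: cancel R1 -> on_hand[A=37 B=55 C=21 D=44] avail[A=37 B=55 C=21 D=44] open={}
Step 3: reserve R2 D 4 -> on_hand[A=37 B=55 C=21 D=44] avail[A=37 B=55 C=21 D=40] open={R2}
Step 4: reserve R3 A 1 -> on_hand[A=37 B=55 C=21 D=44] avail[A=36 B=55 C=21 D=40] open={R2,R3}
Step 5: reserve R4 B 4 -> on_hand[A=37 B=55 C=21 D=44] avail[A=36 B=51 C=21 D=40] open={R2,R3,R4}
Step 6: reserve R5 C 6 -> on_hand[A=37 B=55 C=21 D=44] avail[A=36 B=51 C=15 D=40] open={R2,R3,R4,R5}
Step 7: reserve R6 A 6 -> on_hand[A=37 B=55 C=21 D=44] avail[A=30 B=51 C=15 D=40] open={R2,R3,R4,R5,R6}
Step 8: reserve R7 A 7 -> on_hand[A=37 B=55 C=21 D=44] avail[A=23 B=51 C=15 D=40] open={R2,R3,R4,R5,R6,R7}
Step 9: commit R6 -> on_hand[A=31 B=55 C=21 D=44] avail[A=23 B=51 C=15 D=40] open={R2,R3,R4,R5,R7}
Step 10: reserve R8 C 1 -> on_hand[A=31 B=55 C=21 D=44] avail[A=23 B=51 C=14 D=40] open={R2,R3,R4,R5,R7,R8}
Step 11: reserve R9 D 3 -> on_hand[A=31 B=55 C=21 D=44] avail[A=23 B=51 C=14 D=37] open={R2,R3,R4,R5,R7,R8,R9}
Step 12: cancel R9 -> on_hand[A=31 B=55 C=21 D=44] avail[A=23 B=51 C=14 D=40] open={R2,R3,R4,R5,R7,R8}
Step 13: commit R2 -> on_hand[A=31 B=55 C=21 D=40] avail[A=23 B=51 C=14 D=40] open={R3,R4,R5,R7,R8}
Step 14: commit R3 -> on_hand[A=30 B=55 C=21 D=40] avail[A=23 B=51 C=14 D=40] open={R4,R5,R7,R8}
Step 15: commit R8 -> on_hand[A=30 B=55 C=20 D=40] avail[A=23 B=51 C=14 D=40] open={R4,R5,R7}
Step 16: reserve R10 A 3 -> on_hand[A=30 B=55 C=20 D=40] avail[A=20 B=51 C=14 D=40] open={R10,R4,R5,R7}
Step 17: commit R5 -> on_hand[A=30 B=55 C=14 D=40] avail[A=20 B=51 C=14 D=40] open={R10,R4,R7}
Step 18: reserve R11 B 8 -> on_hand[A=30 B=55 C=14 D=40] avail[A=20 B=43 C=14 D=40] open={R10,R11,R4,R7}
Step 19: reserve R12 C 7 -> on_hand[A=30 B=55 C=14 D=40] avail[A=20 B=43 C=7 D=40] open={R10,R11,R12,R4,R7}
Step 20: commit R10 -> on_hand[A=27 B=55 C=14 D=40] avail[A=20 B=43 C=7 D=40] open={R11,R12,R4,R7}
Step 21: reserve R13 A 8 -> on_hand[A=27 B=55 C=14 D=40] avail[A=12 B=43 C=7 D=40] open={R11,R12,R13,R4,R7}
Step 22: commit R13 -> on_hand[A=19 B=55 C=14 D=40] avail[A=12 B=43 C=7 D=40] open={R11,R12,R4,R7}
Step 23: commit R4 -> on_hand[A=19 B=51 C=14 D=40] avail[A=12 B=43 C=7 D=40] open={R11,R12,R7}
Step 24: reserve R14 D 7 -> on_hand[A=19 B=51 C=14 D=40] avail[A=12 B=43 C=7 D=33] open={R11,R12,R14,R7}
Final available[B] = 43

Answer: 43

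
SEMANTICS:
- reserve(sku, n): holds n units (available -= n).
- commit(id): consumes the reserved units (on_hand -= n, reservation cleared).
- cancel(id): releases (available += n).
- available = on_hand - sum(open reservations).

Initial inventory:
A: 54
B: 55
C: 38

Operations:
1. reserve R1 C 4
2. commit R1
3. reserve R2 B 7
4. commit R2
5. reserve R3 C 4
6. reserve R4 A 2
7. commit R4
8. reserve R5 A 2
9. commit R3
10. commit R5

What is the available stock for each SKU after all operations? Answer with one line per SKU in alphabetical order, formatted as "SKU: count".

Answer: A: 50
B: 48
C: 30

Derivation:
Step 1: reserve R1 C 4 -> on_hand[A=54 B=55 C=38] avail[A=54 B=55 C=34] open={R1}
Step 2: commit R1 -> on_hand[A=54 B=55 C=34] avail[A=54 B=55 C=34] open={}
Step 3: reserve R2 B 7 -> on_hand[A=54 B=55 C=34] avail[A=54 B=48 C=34] open={R2}
Step 4: commit R2 -> on_hand[A=54 B=48 C=34] avail[A=54 B=48 C=34] open={}
Step 5: reserve R3 C 4 -> on_hand[A=54 B=48 C=34] avail[A=54 B=48 C=30] open={R3}
Step 6: reserve R4 A 2 -> on_hand[A=54 B=48 C=34] avail[A=52 B=48 C=30] open={R3,R4}
Step 7: commit R4 -> on_hand[A=52 B=48 C=34] avail[A=52 B=48 C=30] open={R3}
Step 8: reserve R5 A 2 -> on_hand[A=52 B=48 C=34] avail[A=50 B=48 C=30] open={R3,R5}
Step 9: commit R3 -> on_hand[A=52 B=48 C=30] avail[A=50 B=48 C=30] open={R5}
Step 10: commit R5 -> on_hand[A=50 B=48 C=30] avail[A=50 B=48 C=30] open={}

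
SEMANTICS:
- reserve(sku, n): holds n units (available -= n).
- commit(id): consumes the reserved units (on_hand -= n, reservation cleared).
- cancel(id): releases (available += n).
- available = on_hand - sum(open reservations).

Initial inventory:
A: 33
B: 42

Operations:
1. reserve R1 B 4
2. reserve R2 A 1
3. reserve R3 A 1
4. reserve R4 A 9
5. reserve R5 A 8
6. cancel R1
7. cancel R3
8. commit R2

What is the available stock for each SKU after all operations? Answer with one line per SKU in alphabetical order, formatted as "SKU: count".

Answer: A: 15
B: 42

Derivation:
Step 1: reserve R1 B 4 -> on_hand[A=33 B=42] avail[A=33 B=38] open={R1}
Step 2: reserve R2 A 1 -> on_hand[A=33 B=42] avail[A=32 B=38] open={R1,R2}
Step 3: reserve R3 A 1 -> on_hand[A=33 B=42] avail[A=31 B=38] open={R1,R2,R3}
Step 4: reserve R4 A 9 -> on_hand[A=33 B=42] avail[A=22 B=38] open={R1,R2,R3,R4}
Step 5: reserve R5 A 8 -> on_hand[A=33 B=42] avail[A=14 B=38] open={R1,R2,R3,R4,R5}
Step 6: cancel R1 -> on_hand[A=33 B=42] avail[A=14 B=42] open={R2,R3,R4,R5}
Step 7: cancel R3 -> on_hand[A=33 B=42] avail[A=15 B=42] open={R2,R4,R5}
Step 8: commit R2 -> on_hand[A=32 B=42] avail[A=15 B=42] open={R4,R5}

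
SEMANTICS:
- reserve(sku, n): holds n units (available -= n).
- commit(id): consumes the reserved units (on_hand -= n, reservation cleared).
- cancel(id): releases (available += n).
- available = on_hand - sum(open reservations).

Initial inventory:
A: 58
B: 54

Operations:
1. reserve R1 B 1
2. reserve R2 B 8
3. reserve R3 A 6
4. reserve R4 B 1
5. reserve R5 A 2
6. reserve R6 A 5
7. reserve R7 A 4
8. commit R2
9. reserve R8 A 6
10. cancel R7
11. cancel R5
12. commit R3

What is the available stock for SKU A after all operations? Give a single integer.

Step 1: reserve R1 B 1 -> on_hand[A=58 B=54] avail[A=58 B=53] open={R1}
Step 2: reserve R2 B 8 -> on_hand[A=58 B=54] avail[A=58 B=45] open={R1,R2}
Step 3: reserve R3 A 6 -> on_hand[A=58 B=54] avail[A=52 B=45] open={R1,R2,R3}
Step 4: reserve R4 B 1 -> on_hand[A=58 B=54] avail[A=52 B=44] open={R1,R2,R3,R4}
Step 5: reserve R5 A 2 -> on_hand[A=58 B=54] avail[A=50 B=44] open={R1,R2,R3,R4,R5}
Step 6: reserve R6 A 5 -> on_hand[A=58 B=54] avail[A=45 B=44] open={R1,R2,R3,R4,R5,R6}
Step 7: reserve R7 A 4 -> on_hand[A=58 B=54] avail[A=41 B=44] open={R1,R2,R3,R4,R5,R6,R7}
Step 8: commit R2 -> on_hand[A=58 B=46] avail[A=41 B=44] open={R1,R3,R4,R5,R6,R7}
Step 9: reserve R8 A 6 -> on_hand[A=58 B=46] avail[A=35 B=44] open={R1,R3,R4,R5,R6,R7,R8}
Step 10: cancel R7 -> on_hand[A=58 B=46] avail[A=39 B=44] open={R1,R3,R4,R5,R6,R8}
Step 11: cancel R5 -> on_hand[A=58 B=46] avail[A=41 B=44] open={R1,R3,R4,R6,R8}
Step 12: commit R3 -> on_hand[A=52 B=46] avail[A=41 B=44] open={R1,R4,R6,R8}
Final available[A] = 41

Answer: 41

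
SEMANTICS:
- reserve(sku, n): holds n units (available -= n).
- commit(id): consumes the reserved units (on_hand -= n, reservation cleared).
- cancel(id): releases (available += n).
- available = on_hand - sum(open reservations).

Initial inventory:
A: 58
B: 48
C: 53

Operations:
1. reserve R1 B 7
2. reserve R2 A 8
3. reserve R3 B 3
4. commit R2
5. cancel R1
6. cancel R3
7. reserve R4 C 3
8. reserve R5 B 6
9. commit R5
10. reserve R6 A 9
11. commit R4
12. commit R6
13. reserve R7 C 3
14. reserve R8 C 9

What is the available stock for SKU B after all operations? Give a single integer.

Answer: 42

Derivation:
Step 1: reserve R1 B 7 -> on_hand[A=58 B=48 C=53] avail[A=58 B=41 C=53] open={R1}
Step 2: reserve R2 A 8 -> on_hand[A=58 B=48 C=53] avail[A=50 B=41 C=53] open={R1,R2}
Step 3: reserve R3 B 3 -> on_hand[A=58 B=48 C=53] avail[A=50 B=38 C=53] open={R1,R2,R3}
Step 4: commit R2 -> on_hand[A=50 B=48 C=53] avail[A=50 B=38 C=53] open={R1,R3}
Step 5: cancel R1 -> on_hand[A=50 B=48 C=53] avail[A=50 B=45 C=53] open={R3}
Step 6: cancel R3 -> on_hand[A=50 B=48 C=53] avail[A=50 B=48 C=53] open={}
Step 7: reserve R4 C 3 -> on_hand[A=50 B=48 C=53] avail[A=50 B=48 C=50] open={R4}
Step 8: reserve R5 B 6 -> on_hand[A=50 B=48 C=53] avail[A=50 B=42 C=50] open={R4,R5}
Step 9: commit R5 -> on_hand[A=50 B=42 C=53] avail[A=50 B=42 C=50] open={R4}
Step 10: reserve R6 A 9 -> on_hand[A=50 B=42 C=53] avail[A=41 B=42 C=50] open={R4,R6}
Step 11: commit R4 -> on_hand[A=50 B=42 C=50] avail[A=41 B=42 C=50] open={R6}
Step 12: commit R6 -> on_hand[A=41 B=42 C=50] avail[A=41 B=42 C=50] open={}
Step 13: reserve R7 C 3 -> on_hand[A=41 B=42 C=50] avail[A=41 B=42 C=47] open={R7}
Step 14: reserve R8 C 9 -> on_hand[A=41 B=42 C=50] avail[A=41 B=42 C=38] open={R7,R8}
Final available[B] = 42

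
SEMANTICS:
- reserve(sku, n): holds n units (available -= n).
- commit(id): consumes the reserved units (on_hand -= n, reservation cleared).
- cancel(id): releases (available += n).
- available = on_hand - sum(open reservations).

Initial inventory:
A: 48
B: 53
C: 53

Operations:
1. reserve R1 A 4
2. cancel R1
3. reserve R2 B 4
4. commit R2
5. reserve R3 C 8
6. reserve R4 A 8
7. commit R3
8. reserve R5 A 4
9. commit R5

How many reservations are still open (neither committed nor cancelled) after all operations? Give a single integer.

Step 1: reserve R1 A 4 -> on_hand[A=48 B=53 C=53] avail[A=44 B=53 C=53] open={R1}
Step 2: cancel R1 -> on_hand[A=48 B=53 C=53] avail[A=48 B=53 C=53] open={}
Step 3: reserve R2 B 4 -> on_hand[A=48 B=53 C=53] avail[A=48 B=49 C=53] open={R2}
Step 4: commit R2 -> on_hand[A=48 B=49 C=53] avail[A=48 B=49 C=53] open={}
Step 5: reserve R3 C 8 -> on_hand[A=48 B=49 C=53] avail[A=48 B=49 C=45] open={R3}
Step 6: reserve R4 A 8 -> on_hand[A=48 B=49 C=53] avail[A=40 B=49 C=45] open={R3,R4}
Step 7: commit R3 -> on_hand[A=48 B=49 C=45] avail[A=40 B=49 C=45] open={R4}
Step 8: reserve R5 A 4 -> on_hand[A=48 B=49 C=45] avail[A=36 B=49 C=45] open={R4,R5}
Step 9: commit R5 -> on_hand[A=44 B=49 C=45] avail[A=36 B=49 C=45] open={R4}
Open reservations: ['R4'] -> 1

Answer: 1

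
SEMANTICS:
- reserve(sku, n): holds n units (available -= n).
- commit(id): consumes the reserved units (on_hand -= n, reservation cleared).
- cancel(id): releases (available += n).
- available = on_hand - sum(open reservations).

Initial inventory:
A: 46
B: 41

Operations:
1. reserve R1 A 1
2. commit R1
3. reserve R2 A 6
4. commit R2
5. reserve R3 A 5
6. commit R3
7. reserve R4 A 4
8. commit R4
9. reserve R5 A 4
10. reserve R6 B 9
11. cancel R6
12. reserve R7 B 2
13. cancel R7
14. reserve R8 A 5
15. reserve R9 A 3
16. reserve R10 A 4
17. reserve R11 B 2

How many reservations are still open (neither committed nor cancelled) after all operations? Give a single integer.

Answer: 5

Derivation:
Step 1: reserve R1 A 1 -> on_hand[A=46 B=41] avail[A=45 B=41] open={R1}
Step 2: commit R1 -> on_hand[A=45 B=41] avail[A=45 B=41] open={}
Step 3: reserve R2 A 6 -> on_hand[A=45 B=41] avail[A=39 B=41] open={R2}
Step 4: commit R2 -> on_hand[A=39 B=41] avail[A=39 B=41] open={}
Step 5: reserve R3 A 5 -> on_hand[A=39 B=41] avail[A=34 B=41] open={R3}
Step 6: commit R3 -> on_hand[A=34 B=41] avail[A=34 B=41] open={}
Step 7: reserve R4 A 4 -> on_hand[A=34 B=41] avail[A=30 B=41] open={R4}
Step 8: commit R4 -> on_hand[A=30 B=41] avail[A=30 B=41] open={}
Step 9: reserve R5 A 4 -> on_hand[A=30 B=41] avail[A=26 B=41] open={R5}
Step 10: reserve R6 B 9 -> on_hand[A=30 B=41] avail[A=26 B=32] open={R5,R6}
Step 11: cancel R6 -> on_hand[A=30 B=41] avail[A=26 B=41] open={R5}
Step 12: reserve R7 B 2 -> on_hand[A=30 B=41] avail[A=26 B=39] open={R5,R7}
Step 13: cancel R7 -> on_hand[A=30 B=41] avail[A=26 B=41] open={R5}
Step 14: reserve R8 A 5 -> on_hand[A=30 B=41] avail[A=21 B=41] open={R5,R8}
Step 15: reserve R9 A 3 -> on_hand[A=30 B=41] avail[A=18 B=41] open={R5,R8,R9}
Step 16: reserve R10 A 4 -> on_hand[A=30 B=41] avail[A=14 B=41] open={R10,R5,R8,R9}
Step 17: reserve R11 B 2 -> on_hand[A=30 B=41] avail[A=14 B=39] open={R10,R11,R5,R8,R9}
Open reservations: ['R10', 'R11', 'R5', 'R8', 'R9'] -> 5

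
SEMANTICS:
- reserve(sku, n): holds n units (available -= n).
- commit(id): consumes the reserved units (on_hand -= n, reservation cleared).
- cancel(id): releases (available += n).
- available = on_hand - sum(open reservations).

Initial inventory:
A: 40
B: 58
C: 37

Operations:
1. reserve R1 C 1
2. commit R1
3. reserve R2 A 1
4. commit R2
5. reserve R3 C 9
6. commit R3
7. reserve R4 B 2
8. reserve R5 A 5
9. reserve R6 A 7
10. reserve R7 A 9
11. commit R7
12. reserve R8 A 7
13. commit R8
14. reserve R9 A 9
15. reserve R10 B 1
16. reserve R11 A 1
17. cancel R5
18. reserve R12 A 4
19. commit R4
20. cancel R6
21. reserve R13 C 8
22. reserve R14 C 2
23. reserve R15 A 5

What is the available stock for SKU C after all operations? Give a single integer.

Step 1: reserve R1 C 1 -> on_hand[A=40 B=58 C=37] avail[A=40 B=58 C=36] open={R1}
Step 2: commit R1 -> on_hand[A=40 B=58 C=36] avail[A=40 B=58 C=36] open={}
Step 3: reserve R2 A 1 -> on_hand[A=40 B=58 C=36] avail[A=39 B=58 C=36] open={R2}
Step 4: commit R2 -> on_hand[A=39 B=58 C=36] avail[A=39 B=58 C=36] open={}
Step 5: reserve R3 C 9 -> on_hand[A=39 B=58 C=36] avail[A=39 B=58 C=27] open={R3}
Step 6: commit R3 -> on_hand[A=39 B=58 C=27] avail[A=39 B=58 C=27] open={}
Step 7: reserve R4 B 2 -> on_hand[A=39 B=58 C=27] avail[A=39 B=56 C=27] open={R4}
Step 8: reserve R5 A 5 -> on_hand[A=39 B=58 C=27] avail[A=34 B=56 C=27] open={R4,R5}
Step 9: reserve R6 A 7 -> on_hand[A=39 B=58 C=27] avail[A=27 B=56 C=27] open={R4,R5,R6}
Step 10: reserve R7 A 9 -> on_hand[A=39 B=58 C=27] avail[A=18 B=56 C=27] open={R4,R5,R6,R7}
Step 11: commit R7 -> on_hand[A=30 B=58 C=27] avail[A=18 B=56 C=27] open={R4,R5,R6}
Step 12: reserve R8 A 7 -> on_hand[A=30 B=58 C=27] avail[A=11 B=56 C=27] open={R4,R5,R6,R8}
Step 13: commit R8 -> on_hand[A=23 B=58 C=27] avail[A=11 B=56 C=27] open={R4,R5,R6}
Step 14: reserve R9 A 9 -> on_hand[A=23 B=58 C=27] avail[A=2 B=56 C=27] open={R4,R5,R6,R9}
Step 15: reserve R10 B 1 -> on_hand[A=23 B=58 C=27] avail[A=2 B=55 C=27] open={R10,R4,R5,R6,R9}
Step 16: reserve R11 A 1 -> on_hand[A=23 B=58 C=27] avail[A=1 B=55 C=27] open={R10,R11,R4,R5,R6,R9}
Step 17: cancel R5 -> on_hand[A=23 B=58 C=27] avail[A=6 B=55 C=27] open={R10,R11,R4,R6,R9}
Step 18: reserve R12 A 4 -> on_hand[A=23 B=58 C=27] avail[A=2 B=55 C=27] open={R10,R11,R12,R4,R6,R9}
Step 19: commit R4 -> on_hand[A=23 B=56 C=27] avail[A=2 B=55 C=27] open={R10,R11,R12,R6,R9}
Step 20: cancel R6 -> on_hand[A=23 B=56 C=27] avail[A=9 B=55 C=27] open={R10,R11,R12,R9}
Step 21: reserve R13 C 8 -> on_hand[A=23 B=56 C=27] avail[A=9 B=55 C=19] open={R10,R11,R12,R13,R9}
Step 22: reserve R14 C 2 -> on_hand[A=23 B=56 C=27] avail[A=9 B=55 C=17] open={R10,R11,R12,R13,R14,R9}
Step 23: reserve R15 A 5 -> on_hand[A=23 B=56 C=27] avail[A=4 B=55 C=17] open={R10,R11,R12,R13,R14,R15,R9}
Final available[C] = 17

Answer: 17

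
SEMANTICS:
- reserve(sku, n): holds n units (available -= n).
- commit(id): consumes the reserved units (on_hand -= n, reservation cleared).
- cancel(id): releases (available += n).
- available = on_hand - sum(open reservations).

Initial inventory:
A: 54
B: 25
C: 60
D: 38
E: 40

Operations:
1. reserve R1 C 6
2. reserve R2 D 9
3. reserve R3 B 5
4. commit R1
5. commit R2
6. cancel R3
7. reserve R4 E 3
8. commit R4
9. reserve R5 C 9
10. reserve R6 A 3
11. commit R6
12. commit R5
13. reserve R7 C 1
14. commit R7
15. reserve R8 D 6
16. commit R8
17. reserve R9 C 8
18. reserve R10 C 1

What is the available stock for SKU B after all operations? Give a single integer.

Answer: 25

Derivation:
Step 1: reserve R1 C 6 -> on_hand[A=54 B=25 C=60 D=38 E=40] avail[A=54 B=25 C=54 D=38 E=40] open={R1}
Step 2: reserve R2 D 9 -> on_hand[A=54 B=25 C=60 D=38 E=40] avail[A=54 B=25 C=54 D=29 E=40] open={R1,R2}
Step 3: reserve R3 B 5 -> on_hand[A=54 B=25 C=60 D=38 E=40] avail[A=54 B=20 C=54 D=29 E=40] open={R1,R2,R3}
Step 4: commit R1 -> on_hand[A=54 B=25 C=54 D=38 E=40] avail[A=54 B=20 C=54 D=29 E=40] open={R2,R3}
Step 5: commit R2 -> on_hand[A=54 B=25 C=54 D=29 E=40] avail[A=54 B=20 C=54 D=29 E=40] open={R3}
Step 6: cancel R3 -> on_hand[A=54 B=25 C=54 D=29 E=40] avail[A=54 B=25 C=54 D=29 E=40] open={}
Step 7: reserve R4 E 3 -> on_hand[A=54 B=25 C=54 D=29 E=40] avail[A=54 B=25 C=54 D=29 E=37] open={R4}
Step 8: commit R4 -> on_hand[A=54 B=25 C=54 D=29 E=37] avail[A=54 B=25 C=54 D=29 E=37] open={}
Step 9: reserve R5 C 9 -> on_hand[A=54 B=25 C=54 D=29 E=37] avail[A=54 B=25 C=45 D=29 E=37] open={R5}
Step 10: reserve R6 A 3 -> on_hand[A=54 B=25 C=54 D=29 E=37] avail[A=51 B=25 C=45 D=29 E=37] open={R5,R6}
Step 11: commit R6 -> on_hand[A=51 B=25 C=54 D=29 E=37] avail[A=51 B=25 C=45 D=29 E=37] open={R5}
Step 12: commit R5 -> on_hand[A=51 B=25 C=45 D=29 E=37] avail[A=51 B=25 C=45 D=29 E=37] open={}
Step 13: reserve R7 C 1 -> on_hand[A=51 B=25 C=45 D=29 E=37] avail[A=51 B=25 C=44 D=29 E=37] open={R7}
Step 14: commit R7 -> on_hand[A=51 B=25 C=44 D=29 E=37] avail[A=51 B=25 C=44 D=29 E=37] open={}
Step 15: reserve R8 D 6 -> on_hand[A=51 B=25 C=44 D=29 E=37] avail[A=51 B=25 C=44 D=23 E=37] open={R8}
Step 16: commit R8 -> on_hand[A=51 B=25 C=44 D=23 E=37] avail[A=51 B=25 C=44 D=23 E=37] open={}
Step 17: reserve R9 C 8 -> on_hand[A=51 B=25 C=44 D=23 E=37] avail[A=51 B=25 C=36 D=23 E=37] open={R9}
Step 18: reserve R10 C 1 -> on_hand[A=51 B=25 C=44 D=23 E=37] avail[A=51 B=25 C=35 D=23 E=37] open={R10,R9}
Final available[B] = 25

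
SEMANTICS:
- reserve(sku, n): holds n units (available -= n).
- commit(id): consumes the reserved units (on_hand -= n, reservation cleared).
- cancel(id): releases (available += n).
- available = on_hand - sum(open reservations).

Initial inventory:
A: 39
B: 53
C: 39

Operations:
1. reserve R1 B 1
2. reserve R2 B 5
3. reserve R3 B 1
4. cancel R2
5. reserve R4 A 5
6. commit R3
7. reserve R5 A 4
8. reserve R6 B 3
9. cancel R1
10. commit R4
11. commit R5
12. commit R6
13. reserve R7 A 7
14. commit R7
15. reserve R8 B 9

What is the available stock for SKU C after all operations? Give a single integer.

Answer: 39

Derivation:
Step 1: reserve R1 B 1 -> on_hand[A=39 B=53 C=39] avail[A=39 B=52 C=39] open={R1}
Step 2: reserve R2 B 5 -> on_hand[A=39 B=53 C=39] avail[A=39 B=47 C=39] open={R1,R2}
Step 3: reserve R3 B 1 -> on_hand[A=39 B=53 C=39] avail[A=39 B=46 C=39] open={R1,R2,R3}
Step 4: cancel R2 -> on_hand[A=39 B=53 C=39] avail[A=39 B=51 C=39] open={R1,R3}
Step 5: reserve R4 A 5 -> on_hand[A=39 B=53 C=39] avail[A=34 B=51 C=39] open={R1,R3,R4}
Step 6: commit R3 -> on_hand[A=39 B=52 C=39] avail[A=34 B=51 C=39] open={R1,R4}
Step 7: reserve R5 A 4 -> on_hand[A=39 B=52 C=39] avail[A=30 B=51 C=39] open={R1,R4,R5}
Step 8: reserve R6 B 3 -> on_hand[A=39 B=52 C=39] avail[A=30 B=48 C=39] open={R1,R4,R5,R6}
Step 9: cancel R1 -> on_hand[A=39 B=52 C=39] avail[A=30 B=49 C=39] open={R4,R5,R6}
Step 10: commit R4 -> on_hand[A=34 B=52 C=39] avail[A=30 B=49 C=39] open={R5,R6}
Step 11: commit R5 -> on_hand[A=30 B=52 C=39] avail[A=30 B=49 C=39] open={R6}
Step 12: commit R6 -> on_hand[A=30 B=49 C=39] avail[A=30 B=49 C=39] open={}
Step 13: reserve R7 A 7 -> on_hand[A=30 B=49 C=39] avail[A=23 B=49 C=39] open={R7}
Step 14: commit R7 -> on_hand[A=23 B=49 C=39] avail[A=23 B=49 C=39] open={}
Step 15: reserve R8 B 9 -> on_hand[A=23 B=49 C=39] avail[A=23 B=40 C=39] open={R8}
Final available[C] = 39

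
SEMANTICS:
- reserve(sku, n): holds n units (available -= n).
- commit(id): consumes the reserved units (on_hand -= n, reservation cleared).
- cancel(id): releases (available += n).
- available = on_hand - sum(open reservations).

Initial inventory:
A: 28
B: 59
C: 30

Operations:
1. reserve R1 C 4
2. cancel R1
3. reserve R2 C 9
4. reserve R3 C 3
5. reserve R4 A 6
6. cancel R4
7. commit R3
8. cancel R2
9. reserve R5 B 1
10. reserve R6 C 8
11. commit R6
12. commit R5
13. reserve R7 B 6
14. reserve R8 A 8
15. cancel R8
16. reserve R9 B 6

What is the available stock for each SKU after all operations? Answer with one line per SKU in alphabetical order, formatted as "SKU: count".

Step 1: reserve R1 C 4 -> on_hand[A=28 B=59 C=30] avail[A=28 B=59 C=26] open={R1}
Step 2: cancel R1 -> on_hand[A=28 B=59 C=30] avail[A=28 B=59 C=30] open={}
Step 3: reserve R2 C 9 -> on_hand[A=28 B=59 C=30] avail[A=28 B=59 C=21] open={R2}
Step 4: reserve R3 C 3 -> on_hand[A=28 B=59 C=30] avail[A=28 B=59 C=18] open={R2,R3}
Step 5: reserve R4 A 6 -> on_hand[A=28 B=59 C=30] avail[A=22 B=59 C=18] open={R2,R3,R4}
Step 6: cancel R4 -> on_hand[A=28 B=59 C=30] avail[A=28 B=59 C=18] open={R2,R3}
Step 7: commit R3 -> on_hand[A=28 B=59 C=27] avail[A=28 B=59 C=18] open={R2}
Step 8: cancel R2 -> on_hand[A=28 B=59 C=27] avail[A=28 B=59 C=27] open={}
Step 9: reserve R5 B 1 -> on_hand[A=28 B=59 C=27] avail[A=28 B=58 C=27] open={R5}
Step 10: reserve R6 C 8 -> on_hand[A=28 B=59 C=27] avail[A=28 B=58 C=19] open={R5,R6}
Step 11: commit R6 -> on_hand[A=28 B=59 C=19] avail[A=28 B=58 C=19] open={R5}
Step 12: commit R5 -> on_hand[A=28 B=58 C=19] avail[A=28 B=58 C=19] open={}
Step 13: reserve R7 B 6 -> on_hand[A=28 B=58 C=19] avail[A=28 B=52 C=19] open={R7}
Step 14: reserve R8 A 8 -> on_hand[A=28 B=58 C=19] avail[A=20 B=52 C=19] open={R7,R8}
Step 15: cancel R8 -> on_hand[A=28 B=58 C=19] avail[A=28 B=52 C=19] open={R7}
Step 16: reserve R9 B 6 -> on_hand[A=28 B=58 C=19] avail[A=28 B=46 C=19] open={R7,R9}

Answer: A: 28
B: 46
C: 19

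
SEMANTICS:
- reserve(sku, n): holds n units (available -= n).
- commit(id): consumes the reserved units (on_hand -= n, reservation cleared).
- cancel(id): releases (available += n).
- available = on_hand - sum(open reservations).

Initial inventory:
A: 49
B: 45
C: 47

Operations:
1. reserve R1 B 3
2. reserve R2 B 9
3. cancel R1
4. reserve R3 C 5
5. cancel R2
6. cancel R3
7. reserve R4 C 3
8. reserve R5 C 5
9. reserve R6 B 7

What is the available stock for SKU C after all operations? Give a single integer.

Answer: 39

Derivation:
Step 1: reserve R1 B 3 -> on_hand[A=49 B=45 C=47] avail[A=49 B=42 C=47] open={R1}
Step 2: reserve R2 B 9 -> on_hand[A=49 B=45 C=47] avail[A=49 B=33 C=47] open={R1,R2}
Step 3: cancel R1 -> on_hand[A=49 B=45 C=47] avail[A=49 B=36 C=47] open={R2}
Step 4: reserve R3 C 5 -> on_hand[A=49 B=45 C=47] avail[A=49 B=36 C=42] open={R2,R3}
Step 5: cancel R2 -> on_hand[A=49 B=45 C=47] avail[A=49 B=45 C=42] open={R3}
Step 6: cancel R3 -> on_hand[A=49 B=45 C=47] avail[A=49 B=45 C=47] open={}
Step 7: reserve R4 C 3 -> on_hand[A=49 B=45 C=47] avail[A=49 B=45 C=44] open={R4}
Step 8: reserve R5 C 5 -> on_hand[A=49 B=45 C=47] avail[A=49 B=45 C=39] open={R4,R5}
Step 9: reserve R6 B 7 -> on_hand[A=49 B=45 C=47] avail[A=49 B=38 C=39] open={R4,R5,R6}
Final available[C] = 39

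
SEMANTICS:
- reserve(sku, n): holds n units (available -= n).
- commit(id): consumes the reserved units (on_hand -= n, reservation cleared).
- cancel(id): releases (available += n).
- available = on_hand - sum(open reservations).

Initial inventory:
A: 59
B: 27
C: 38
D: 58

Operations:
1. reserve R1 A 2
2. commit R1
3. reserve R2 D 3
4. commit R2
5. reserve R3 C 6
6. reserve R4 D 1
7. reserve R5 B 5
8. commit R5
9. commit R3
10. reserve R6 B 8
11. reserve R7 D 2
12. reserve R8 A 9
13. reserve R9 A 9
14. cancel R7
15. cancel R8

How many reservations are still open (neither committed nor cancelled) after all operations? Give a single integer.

Answer: 3

Derivation:
Step 1: reserve R1 A 2 -> on_hand[A=59 B=27 C=38 D=58] avail[A=57 B=27 C=38 D=58] open={R1}
Step 2: commit R1 -> on_hand[A=57 B=27 C=38 D=58] avail[A=57 B=27 C=38 D=58] open={}
Step 3: reserve R2 D 3 -> on_hand[A=57 B=27 C=38 D=58] avail[A=57 B=27 C=38 D=55] open={R2}
Step 4: commit R2 -> on_hand[A=57 B=27 C=38 D=55] avail[A=57 B=27 C=38 D=55] open={}
Step 5: reserve R3 C 6 -> on_hand[A=57 B=27 C=38 D=55] avail[A=57 B=27 C=32 D=55] open={R3}
Step 6: reserve R4 D 1 -> on_hand[A=57 B=27 C=38 D=55] avail[A=57 B=27 C=32 D=54] open={R3,R4}
Step 7: reserve R5 B 5 -> on_hand[A=57 B=27 C=38 D=55] avail[A=57 B=22 C=32 D=54] open={R3,R4,R5}
Step 8: commit R5 -> on_hand[A=57 B=22 C=38 D=55] avail[A=57 B=22 C=32 D=54] open={R3,R4}
Step 9: commit R3 -> on_hand[A=57 B=22 C=32 D=55] avail[A=57 B=22 C=32 D=54] open={R4}
Step 10: reserve R6 B 8 -> on_hand[A=57 B=22 C=32 D=55] avail[A=57 B=14 C=32 D=54] open={R4,R6}
Step 11: reserve R7 D 2 -> on_hand[A=57 B=22 C=32 D=55] avail[A=57 B=14 C=32 D=52] open={R4,R6,R7}
Step 12: reserve R8 A 9 -> on_hand[A=57 B=22 C=32 D=55] avail[A=48 B=14 C=32 D=52] open={R4,R6,R7,R8}
Step 13: reserve R9 A 9 -> on_hand[A=57 B=22 C=32 D=55] avail[A=39 B=14 C=32 D=52] open={R4,R6,R7,R8,R9}
Step 14: cancel R7 -> on_hand[A=57 B=22 C=32 D=55] avail[A=39 B=14 C=32 D=54] open={R4,R6,R8,R9}
Step 15: cancel R8 -> on_hand[A=57 B=22 C=32 D=55] avail[A=48 B=14 C=32 D=54] open={R4,R6,R9}
Open reservations: ['R4', 'R6', 'R9'] -> 3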